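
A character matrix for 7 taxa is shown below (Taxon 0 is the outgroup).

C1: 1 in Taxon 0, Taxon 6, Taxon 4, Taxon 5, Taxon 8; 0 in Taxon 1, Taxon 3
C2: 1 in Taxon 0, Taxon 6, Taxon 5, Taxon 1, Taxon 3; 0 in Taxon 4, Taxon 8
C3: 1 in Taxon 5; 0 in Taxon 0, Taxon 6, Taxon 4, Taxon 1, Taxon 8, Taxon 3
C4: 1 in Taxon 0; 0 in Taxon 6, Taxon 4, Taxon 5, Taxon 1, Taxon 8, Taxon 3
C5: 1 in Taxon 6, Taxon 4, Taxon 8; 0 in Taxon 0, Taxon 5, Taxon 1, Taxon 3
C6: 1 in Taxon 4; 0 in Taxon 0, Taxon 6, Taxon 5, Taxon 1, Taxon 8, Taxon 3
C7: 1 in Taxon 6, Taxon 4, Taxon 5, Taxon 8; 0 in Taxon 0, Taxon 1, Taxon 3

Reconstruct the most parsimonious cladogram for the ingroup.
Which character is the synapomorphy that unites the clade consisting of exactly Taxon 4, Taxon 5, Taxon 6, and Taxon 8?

Character polarity is set by the outgroup: the derived state is whichever differs from the outgroup's state, so for C1, C2, C4 the derived state is '0', and for the remaining characters it is '1'.
C1 (derived state '0') is shared by Taxon 1 and Taxon 3 — a synapomorphy uniting that clade.
C2: derived state '0' in Taxon 4 and Taxon 8 only — synapomorphy for {Taxon 4, Taxon 8}.
C3 (derived state '1') is unique to Taxon 5 (autapomorphy; uninformative for grouping).
C4 (derived state '0') is shared by all ingroup taxa — unites the whole ingroup.
Only Taxon 4, Taxon 6, and Taxon 8 show the derived state '1' for C5, supporting them as a clade.
C6: derived state '1' in Taxon 4 only — an autapomorphy, so it tells us nothing about relationships among taxa.
C7 (derived state '1') is shared by Taxon 4, Taxon 5, Taxon 6, and Taxon 8 — a synapomorphy uniting that clade.
Most parsimonious ingroup topology: (((Taxon 6,(Taxon 4,Taxon 8)),Taxon 5),(Taxon 1,Taxon 3)).
The clade {Taxon 4, Taxon 5, Taxon 6, Taxon 8} is supported by C7: its derived state '1' occurs in exactly those taxa and in no other taxon (including the outgroup).

C7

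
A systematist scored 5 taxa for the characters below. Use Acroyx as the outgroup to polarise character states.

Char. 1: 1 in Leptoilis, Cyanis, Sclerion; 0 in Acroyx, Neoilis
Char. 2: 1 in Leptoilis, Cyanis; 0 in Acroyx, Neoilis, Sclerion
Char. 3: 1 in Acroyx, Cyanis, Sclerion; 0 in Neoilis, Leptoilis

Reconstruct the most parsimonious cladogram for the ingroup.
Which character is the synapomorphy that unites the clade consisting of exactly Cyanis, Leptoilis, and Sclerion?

Character polarity is set by the outgroup: the derived state is whichever differs from the outgroup's state, so for Char. 3 the derived state is '0', and for the remaining characters it is '1'.
Only Cyanis, Leptoilis, and Sclerion show the derived state '1' for Char. 1, supporting them as a clade.
Char. 2: derived state '1' in Cyanis and Leptoilis only — synapomorphy for {Cyanis, Leptoilis}.
Char. 3 (state '0') occurs in Leptoilis and Neoilis but conflicts with the nesting implied by the other characters — most parsimoniously interpreted as homoplasy.
Most parsimonious ingroup topology: (Neoilis,((Leptoilis,Cyanis),Sclerion)).
The clade {Cyanis, Leptoilis, Sclerion} is supported by Char. 1: its derived state '1' occurs in exactly those taxa and in no other taxon (including the outgroup).

Char. 1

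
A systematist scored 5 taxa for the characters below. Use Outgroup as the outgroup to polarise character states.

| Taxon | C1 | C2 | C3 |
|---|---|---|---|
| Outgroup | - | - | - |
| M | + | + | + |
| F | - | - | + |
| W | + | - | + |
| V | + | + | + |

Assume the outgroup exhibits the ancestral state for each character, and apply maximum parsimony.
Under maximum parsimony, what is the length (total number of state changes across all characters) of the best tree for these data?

3

The outgroup has state '-' for every character, so '+' is the derived state throughout.
Only M, V, and W show the derived state '+' for C1, supporting them as a clade.
Only M and V show the derived state '+' for C2, supporting them as a clade.
All ingroup taxa share the derived state '+' for C3; it defines the ingroup but does not resolve relationships within it.
Most parsimonious ingroup topology: (((M,V),W),F).
Changes per character on this tree: C1: 1; C2: 1; C3: 1.
Total = 3.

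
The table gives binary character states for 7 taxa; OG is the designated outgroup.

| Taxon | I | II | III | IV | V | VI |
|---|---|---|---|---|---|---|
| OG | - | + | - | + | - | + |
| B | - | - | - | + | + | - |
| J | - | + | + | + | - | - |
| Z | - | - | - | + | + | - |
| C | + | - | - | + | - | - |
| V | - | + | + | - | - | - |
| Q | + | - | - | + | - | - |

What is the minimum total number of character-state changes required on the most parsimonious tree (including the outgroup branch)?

6

Character polarity is set by the outgroup: the derived state is whichever differs from the outgroup's state, so for II, IV, VI the derived state is '-', and for the remaining characters it is '+'.
I (derived state '+') is shared by C and Q — a synapomorphy uniting that clade.
II: derived state '-' in B, C, Q, and Z only — synapomorphy for {B, C, Q, Z}.
III (derived state '+') is shared by J and V — a synapomorphy uniting that clade.
IV: derived state '-' in V only — an autapomorphy, so it tells us nothing about relationships among taxa.
Only B and Z show the derived state '+' for V, supporting them as a clade.
All ingroup taxa share the derived state '-' for VI; it defines the ingroup but does not resolve relationships within it.
Most parsimonious ingroup topology: (((B,Z),(C,Q)),(J,V)).
Changes per character on this tree: I: 1; II: 1; III: 1; IV: 1; V: 1; VI: 1.
Total = 6.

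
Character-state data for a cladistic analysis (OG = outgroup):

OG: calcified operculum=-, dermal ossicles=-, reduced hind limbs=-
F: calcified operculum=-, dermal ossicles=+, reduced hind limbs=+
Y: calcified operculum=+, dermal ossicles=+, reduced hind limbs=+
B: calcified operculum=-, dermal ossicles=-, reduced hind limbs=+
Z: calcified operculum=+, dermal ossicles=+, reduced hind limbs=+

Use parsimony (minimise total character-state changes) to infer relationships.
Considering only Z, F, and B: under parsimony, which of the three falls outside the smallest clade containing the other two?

The outgroup has state '-' for every character, so '+' is the derived state throughout.
Only Y and Z show the derived state '+' for calcified operculum, supporting them as a clade.
dermal ossicles: derived state '+' in F, Y, and Z only — synapomorphy for {F, Y, Z}.
reduced hind limbs (derived state '+') is shared by all ingroup taxa — unites the whole ingroup.
Most parsimonious ingroup topology: ((F,(Y,Z)),B).
F and Z share a more recent common ancestor with each other than either does with B, so B is the least closely related of the three.

B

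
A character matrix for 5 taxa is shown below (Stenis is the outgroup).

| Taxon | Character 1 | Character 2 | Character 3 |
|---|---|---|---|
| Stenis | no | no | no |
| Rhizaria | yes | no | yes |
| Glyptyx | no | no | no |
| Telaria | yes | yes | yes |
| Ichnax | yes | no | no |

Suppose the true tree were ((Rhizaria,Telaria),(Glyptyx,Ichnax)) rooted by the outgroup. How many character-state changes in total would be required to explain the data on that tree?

Map each character onto ((Rhizaria,Telaria),(Glyptyx,Ichnax)) (rooted by Stenis) and count the minimum state changes it requires (Fitch parsimony):
Character 1: 2; Character 2: 1; Character 3: 1.
Total tree length = 4.

4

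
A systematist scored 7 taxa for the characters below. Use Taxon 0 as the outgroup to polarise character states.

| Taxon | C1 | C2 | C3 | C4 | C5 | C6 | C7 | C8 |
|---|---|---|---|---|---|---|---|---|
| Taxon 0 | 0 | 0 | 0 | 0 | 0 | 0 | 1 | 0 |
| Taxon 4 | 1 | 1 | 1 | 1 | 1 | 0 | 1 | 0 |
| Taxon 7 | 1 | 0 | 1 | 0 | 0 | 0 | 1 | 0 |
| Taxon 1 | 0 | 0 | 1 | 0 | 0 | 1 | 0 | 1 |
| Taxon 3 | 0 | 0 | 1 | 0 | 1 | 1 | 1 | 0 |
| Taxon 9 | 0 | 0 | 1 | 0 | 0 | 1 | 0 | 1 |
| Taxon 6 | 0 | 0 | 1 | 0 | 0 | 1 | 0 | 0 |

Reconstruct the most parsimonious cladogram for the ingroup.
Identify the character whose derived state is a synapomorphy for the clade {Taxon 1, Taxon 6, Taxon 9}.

C7

Character polarity is set by the outgroup: the derived state is whichever differs from the outgroup's state, so for C7 the derived state is '0', and for the remaining characters it is '1'.
C1: derived state '1' in Taxon 4 and Taxon 7 only — synapomorphy for {Taxon 4, Taxon 7}.
C2 (derived state '1') is unique to Taxon 4 (autapomorphy; uninformative for grouping).
C3 (derived state '1') is shared by all ingroup taxa — unites the whole ingroup.
C4: derived state '1' in Taxon 4 only — an autapomorphy, so it tells us nothing about relationships among taxa.
C5 (state '1') occurs in Taxon 3 and Taxon 4 but conflicts with the nesting implied by the other characters — most parsimoniously interpreted as homoplasy.
C6: derived state '1' in Taxon 1, Taxon 3, Taxon 6, and Taxon 9 only — synapomorphy for {Taxon 1, Taxon 3, Taxon 6, Taxon 9}.
Only Taxon 1, Taxon 6, and Taxon 9 show the derived state '0' for C7, supporting them as a clade.
Only Taxon 1 and Taxon 9 show the derived state '1' for C8, supporting them as a clade.
Most parsimonious ingroup topology: ((Taxon 4,Taxon 7),(((Taxon 1,Taxon 9),Taxon 6),Taxon 3)).
The clade {Taxon 1, Taxon 6, Taxon 9} is supported by C7: its derived state '0' occurs in exactly those taxa and in no other taxon (including the outgroup).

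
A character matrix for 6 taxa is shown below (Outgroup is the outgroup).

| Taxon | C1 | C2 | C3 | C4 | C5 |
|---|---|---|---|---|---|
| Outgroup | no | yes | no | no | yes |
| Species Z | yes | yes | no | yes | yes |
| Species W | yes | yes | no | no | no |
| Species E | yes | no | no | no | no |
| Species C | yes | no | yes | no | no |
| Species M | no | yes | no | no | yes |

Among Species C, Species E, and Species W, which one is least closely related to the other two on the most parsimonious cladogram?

Character polarity is set by the outgroup: the derived state is whichever differs from the outgroup's state, so for C2, C5 the derived state is 'no', and for the remaining characters it is 'yes'.
C1 (derived state 'yes') is shared by Species C, Species E, Species W, and Species Z — a synapomorphy uniting that clade.
Only Species C and Species E show the derived state 'no' for C2, supporting them as a clade.
C3 (derived state 'yes') is unique to Species C (autapomorphy; uninformative for grouping).
C4: derived state 'yes' in Species Z only — an autapomorphy, so it tells us nothing about relationships among taxa.
Only Species C, Species E, and Species W show the derived state 'no' for C5, supporting them as a clade.
Most parsimonious ingroup topology: ((Species Z,(Species W,(Species E,Species C))),Species M).
Species C and Species E share a more recent common ancestor with each other than either does with Species W, so Species W is the least closely related of the three.

Species W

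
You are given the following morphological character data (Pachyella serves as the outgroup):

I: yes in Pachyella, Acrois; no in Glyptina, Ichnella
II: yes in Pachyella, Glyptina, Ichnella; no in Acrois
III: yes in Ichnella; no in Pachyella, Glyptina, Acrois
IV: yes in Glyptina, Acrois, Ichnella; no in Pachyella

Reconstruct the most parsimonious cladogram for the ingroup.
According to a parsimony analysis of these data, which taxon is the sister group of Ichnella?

Character polarity is set by the outgroup: the derived state is whichever differs from the outgroup's state, so for I, II the derived state is 'no', and for the remaining characters it is 'yes'.
I: derived state 'no' in Glyptina and Ichnella only — synapomorphy for {Glyptina, Ichnella}.
II (derived state 'no') is unique to Acrois (autapomorphy; uninformative for grouping).
III: derived state 'yes' in Ichnella only — an autapomorphy, so it tells us nothing about relationships among taxa.
IV (derived state 'yes') is shared by all ingroup taxa — unites the whole ingroup.
Most parsimonious ingroup topology: ((Glyptina,Ichnella),Acrois).
Ichnella and Glyptina form a cherry on this tree, so they are sister taxa.

Glyptina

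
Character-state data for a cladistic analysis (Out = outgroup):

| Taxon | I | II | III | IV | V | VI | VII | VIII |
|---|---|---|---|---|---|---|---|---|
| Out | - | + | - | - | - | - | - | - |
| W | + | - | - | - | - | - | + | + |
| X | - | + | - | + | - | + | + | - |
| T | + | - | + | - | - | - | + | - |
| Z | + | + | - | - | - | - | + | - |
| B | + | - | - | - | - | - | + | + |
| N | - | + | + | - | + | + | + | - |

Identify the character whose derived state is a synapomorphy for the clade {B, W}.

VIII

Character polarity is set by the outgroup: the derived state is whichever differs from the outgroup's state, so for II the derived state is '-', and for the remaining characters it is '+'.
I (derived state '+') is shared by B, T, W, and Z — a synapomorphy uniting that clade.
II (derived state '-') is shared by B, T, and W — a synapomorphy uniting that clade.
III groups N and T, which is incompatible with the clades supported by the remaining characters; treating it as convergent (homoplasy) costs fewer steps than any alternative tree.
IV (derived state '+') is unique to X (autapomorphy; uninformative for grouping).
V: derived state '+' in N only — an autapomorphy, so it tells us nothing about relationships among taxa.
VI: derived state '+' in N and X only — synapomorphy for {N, X}.
All ingroup taxa share the derived state '+' for VII; it defines the ingroup but does not resolve relationships within it.
VIII (derived state '+') is shared by B and W — a synapomorphy uniting that clade.
Most parsimonious ingroup topology: ((((W,B),T),Z),(X,N)).
The clade {B, W} is supported by VIII: its derived state '+' occurs in exactly those taxa and in no other taxon (including the outgroup).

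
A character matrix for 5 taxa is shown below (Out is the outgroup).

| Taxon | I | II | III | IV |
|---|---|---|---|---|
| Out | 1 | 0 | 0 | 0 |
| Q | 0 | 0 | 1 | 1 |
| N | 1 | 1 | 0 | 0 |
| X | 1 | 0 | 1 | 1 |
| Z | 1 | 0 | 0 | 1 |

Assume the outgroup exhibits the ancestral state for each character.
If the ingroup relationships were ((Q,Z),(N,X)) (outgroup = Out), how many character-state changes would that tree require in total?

6

Map each character onto ((Q,Z),(N,X)) (rooted by Out) and count the minimum state changes it requires (Fitch parsimony):
I: 1; II: 1; III: 2; IV: 2.
Total tree length = 6.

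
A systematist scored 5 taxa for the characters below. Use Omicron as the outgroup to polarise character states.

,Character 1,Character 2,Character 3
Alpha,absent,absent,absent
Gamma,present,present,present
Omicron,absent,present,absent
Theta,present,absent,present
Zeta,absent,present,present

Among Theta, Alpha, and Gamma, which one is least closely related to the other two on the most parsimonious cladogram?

Alpha

Character polarity is set by the outgroup: the derived state is whichever differs from the outgroup's state, so for Character 2 the derived state is 'absent', and for the remaining characters it is 'present'.
Only Gamma and Theta show the derived state 'present' for Character 1, supporting them as a clade.
Character 2 groups Alpha and Theta, which is incompatible with the clades supported by the remaining characters; treating it as convergent (homoplasy) costs fewer steps than any alternative tree.
Only Gamma, Theta, and Zeta show the derived state 'present' for Character 3, supporting them as a clade.
Most parsimonious ingroup topology: (((Gamma,Theta),Zeta),Alpha).
Theta and Gamma share a more recent common ancestor with each other than either does with Alpha, so Alpha is the least closely related of the three.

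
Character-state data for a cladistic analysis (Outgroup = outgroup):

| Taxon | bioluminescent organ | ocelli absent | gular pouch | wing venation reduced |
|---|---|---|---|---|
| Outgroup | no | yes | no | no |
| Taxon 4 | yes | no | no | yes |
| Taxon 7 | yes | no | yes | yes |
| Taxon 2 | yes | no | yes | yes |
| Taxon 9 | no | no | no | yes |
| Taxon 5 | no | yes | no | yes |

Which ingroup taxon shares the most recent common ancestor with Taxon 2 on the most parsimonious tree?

Taxon 7

Character polarity is set by the outgroup: the derived state is whichever differs from the outgroup's state, so for ocelli absent the derived state is 'no', and for the remaining characters it is 'yes'.
bioluminescent organ: derived state 'yes' in Taxon 2, Taxon 4, and Taxon 7 only — synapomorphy for {Taxon 2, Taxon 4, Taxon 7}.
ocelli absent (derived state 'no') is shared by Taxon 2, Taxon 4, Taxon 7, and Taxon 9 — a synapomorphy uniting that clade.
gular pouch (derived state 'yes') is shared by Taxon 2 and Taxon 7 — a synapomorphy uniting that clade.
wing venation reduced (derived state 'yes') is shared by all ingroup taxa — unites the whole ingroup.
Most parsimonious ingroup topology: (((Taxon 4,(Taxon 7,Taxon 2)),Taxon 9),Taxon 5).
Taxon 2 and Taxon 7 form a cherry on this tree, so they are sister taxa.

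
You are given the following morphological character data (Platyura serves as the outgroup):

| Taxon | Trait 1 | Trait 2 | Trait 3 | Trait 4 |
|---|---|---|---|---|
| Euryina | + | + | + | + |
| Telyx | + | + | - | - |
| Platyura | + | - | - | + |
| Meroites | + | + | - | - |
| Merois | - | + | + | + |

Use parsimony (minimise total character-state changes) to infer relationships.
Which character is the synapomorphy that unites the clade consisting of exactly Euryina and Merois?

Trait 3

Character polarity is set by the outgroup: the derived state is whichever differs from the outgroup's state, so for Trait 1, Trait 4 the derived state is '-', and for the remaining characters it is '+'.
Trait 1: derived state '-' in Merois only — an autapomorphy, so it tells us nothing about relationships among taxa.
Trait 2 (derived state '+') is shared by all ingroup taxa — unites the whole ingroup.
Only Euryina and Merois show the derived state '+' for Trait 3, supporting them as a clade.
Trait 4: derived state '-' in Meroites and Telyx only — synapomorphy for {Meroites, Telyx}.
Most parsimonious ingroup topology: ((Merois,Euryina),(Meroites,Telyx)).
The clade {Euryina, Merois} is supported by Trait 3: its derived state '+' occurs in exactly those taxa and in no other taxon (including the outgroup).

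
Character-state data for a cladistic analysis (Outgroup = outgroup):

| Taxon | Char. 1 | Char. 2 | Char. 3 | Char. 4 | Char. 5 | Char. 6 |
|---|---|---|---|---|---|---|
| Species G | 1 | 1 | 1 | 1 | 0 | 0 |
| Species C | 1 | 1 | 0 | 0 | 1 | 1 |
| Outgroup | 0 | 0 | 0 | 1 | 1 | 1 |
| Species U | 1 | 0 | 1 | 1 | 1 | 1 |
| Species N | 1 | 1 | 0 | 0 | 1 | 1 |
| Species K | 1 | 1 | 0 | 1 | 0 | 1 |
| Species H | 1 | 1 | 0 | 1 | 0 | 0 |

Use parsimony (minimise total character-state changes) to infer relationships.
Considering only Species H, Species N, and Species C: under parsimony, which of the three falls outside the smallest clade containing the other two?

Character polarity is set by the outgroup: the derived state is whichever differs from the outgroup's state, so for Char. 4, Char. 5, Char. 6 the derived state is '0', and for the remaining characters it is '1'.
Char. 1 (derived state '1') is shared by all ingroup taxa — unites the whole ingroup.
Only Species C, Species G, Species H, Species K, and Species N show the derived state '1' for Char. 2, supporting them as a clade.
Char. 3 (state '1') occurs in Species G and Species U but conflicts with the nesting implied by the other characters — most parsimoniously interpreted as homoplasy.
Only Species C and Species N show the derived state '0' for Char. 4, supporting them as a clade.
Char. 5: derived state '0' in Species G, Species H, and Species K only — synapomorphy for {Species G, Species H, Species K}.
Char. 6: derived state '0' in Species G and Species H only — synapomorphy for {Species G, Species H}.
Most parsimonious ingroup topology: (((Species N,Species C),(Species K,(Species G,Species H))),Species U).
Species C and Species N share a more recent common ancestor with each other than either does with Species H, so Species H is the least closely related of the three.

Species H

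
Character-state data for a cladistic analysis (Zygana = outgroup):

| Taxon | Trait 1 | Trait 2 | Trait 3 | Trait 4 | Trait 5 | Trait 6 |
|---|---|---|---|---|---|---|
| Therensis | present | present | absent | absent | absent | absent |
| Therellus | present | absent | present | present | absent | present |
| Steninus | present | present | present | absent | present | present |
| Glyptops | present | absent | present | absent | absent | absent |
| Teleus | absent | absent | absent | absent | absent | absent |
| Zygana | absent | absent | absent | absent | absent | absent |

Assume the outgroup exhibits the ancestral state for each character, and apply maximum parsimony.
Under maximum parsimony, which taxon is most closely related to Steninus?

The outgroup has state 'absent' for every character, so 'present' is the derived state throughout.
Trait 1: derived state 'present' in Glyptops, Steninus, Therellus, and Therensis only — synapomorphy for {Glyptops, Steninus, Therellus, Therensis}.
Trait 2 groups Steninus and Therensis, which is incompatible with the clades supported by the remaining characters; treating it as convergent (homoplasy) costs fewer steps than any alternative tree.
Only Glyptops, Steninus, and Therellus show the derived state 'present' for Trait 3, supporting them as a clade.
Trait 4 (derived state 'present') is unique to Therellus (autapomorphy; uninformative for grouping).
Trait 5 (derived state 'present') is unique to Steninus (autapomorphy; uninformative for grouping).
Trait 6 (derived state 'present') is shared by Steninus and Therellus — a synapomorphy uniting that clade.
Most parsimonious ingroup topology: ((Therensis,(Glyptops,(Steninus,Therellus))),Teleus).
Steninus and Therellus form a cherry on this tree, so they are sister taxa.

Therellus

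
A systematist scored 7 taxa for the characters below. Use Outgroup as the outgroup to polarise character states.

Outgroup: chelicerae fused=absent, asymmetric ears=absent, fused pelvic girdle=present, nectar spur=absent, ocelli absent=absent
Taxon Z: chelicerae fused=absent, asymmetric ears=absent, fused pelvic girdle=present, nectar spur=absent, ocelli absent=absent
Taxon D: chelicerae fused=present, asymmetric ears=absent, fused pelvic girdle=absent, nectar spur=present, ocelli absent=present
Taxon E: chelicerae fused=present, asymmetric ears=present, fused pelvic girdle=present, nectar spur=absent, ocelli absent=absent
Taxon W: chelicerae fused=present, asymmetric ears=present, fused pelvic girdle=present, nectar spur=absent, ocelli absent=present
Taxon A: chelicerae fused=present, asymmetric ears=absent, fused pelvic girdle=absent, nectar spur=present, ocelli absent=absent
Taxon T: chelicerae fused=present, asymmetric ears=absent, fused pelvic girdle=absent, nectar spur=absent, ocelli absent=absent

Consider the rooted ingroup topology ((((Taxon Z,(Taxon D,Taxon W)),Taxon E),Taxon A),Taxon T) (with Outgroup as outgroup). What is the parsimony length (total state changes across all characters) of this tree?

10

Map each character onto ((((Taxon Z,(Taxon D,Taxon W)),Taxon E),Taxon A),Taxon T) (rooted by Outgroup) and count the minimum state changes it requires (Fitch parsimony):
chelicerae fused: 2; asymmetric ears: 2; fused pelvic girdle: 3; nectar spur: 2; ocelli absent: 1.
Total tree length = 10.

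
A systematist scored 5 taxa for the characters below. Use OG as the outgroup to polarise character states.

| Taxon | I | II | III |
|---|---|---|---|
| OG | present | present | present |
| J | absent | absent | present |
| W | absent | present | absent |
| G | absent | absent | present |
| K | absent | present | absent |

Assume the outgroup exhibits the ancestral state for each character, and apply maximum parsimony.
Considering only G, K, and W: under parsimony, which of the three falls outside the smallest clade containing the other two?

The outgroup has state 'present' for every character, so 'absent' is the derived state throughout.
I (derived state 'absent') is shared by all ingroup taxa — unites the whole ingroup.
II (derived state 'absent') is shared by G and J — a synapomorphy uniting that clade.
Only K and W show the derived state 'absent' for III, supporting them as a clade.
Most parsimonious ingroup topology: ((J,G),(W,K)).
W and K share a more recent common ancestor with each other than either does with G, so G is the least closely related of the three.

G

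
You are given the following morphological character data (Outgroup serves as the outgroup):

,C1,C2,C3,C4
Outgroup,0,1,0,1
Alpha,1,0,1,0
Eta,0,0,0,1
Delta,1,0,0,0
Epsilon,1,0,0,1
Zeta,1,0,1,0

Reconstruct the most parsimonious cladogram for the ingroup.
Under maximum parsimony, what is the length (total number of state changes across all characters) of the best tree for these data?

4

Character polarity is set by the outgroup: the derived state is whichever differs from the outgroup's state, so for C2, C4 the derived state is '0', and for the remaining characters it is '1'.
C1: derived state '1' in Alpha, Delta, Epsilon, and Zeta only — synapomorphy for {Alpha, Delta, Epsilon, Zeta}.
All ingroup taxa share the derived state '0' for C2; it defines the ingroup but does not resolve relationships within it.
C3: derived state '1' in Alpha and Zeta only — synapomorphy for {Alpha, Zeta}.
Only Alpha, Delta, and Zeta show the derived state '0' for C4, supporting them as a clade.
Most parsimonious ingroup topology: ((((Alpha,Zeta),Delta),Epsilon),Eta).
Changes per character on this tree: C1: 1; C2: 1; C3: 1; C4: 1.
Total = 4.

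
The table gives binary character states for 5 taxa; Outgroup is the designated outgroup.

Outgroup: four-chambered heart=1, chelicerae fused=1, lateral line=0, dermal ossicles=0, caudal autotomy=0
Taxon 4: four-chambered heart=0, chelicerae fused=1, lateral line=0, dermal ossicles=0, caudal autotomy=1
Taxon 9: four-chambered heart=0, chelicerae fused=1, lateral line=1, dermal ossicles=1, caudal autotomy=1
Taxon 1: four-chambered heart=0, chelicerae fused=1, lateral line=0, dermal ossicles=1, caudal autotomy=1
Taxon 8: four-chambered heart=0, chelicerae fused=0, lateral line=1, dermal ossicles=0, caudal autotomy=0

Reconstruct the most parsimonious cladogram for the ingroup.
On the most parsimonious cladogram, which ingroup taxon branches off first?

Taxon 8

Character polarity is set by the outgroup: the derived state is whichever differs from the outgroup's state, so for four-chambered heart, chelicerae fused the derived state is '0', and for the remaining characters it is '1'.
four-chambered heart (derived state '0') is shared by all ingroup taxa — unites the whole ingroup.
chelicerae fused: derived state '0' in Taxon 8 only — an autapomorphy, so it tells us nothing about relationships among taxa.
lateral line (state '1') occurs in Taxon 8 and Taxon 9 but conflicts with the nesting implied by the other characters — most parsimoniously interpreted as homoplasy.
dermal ossicles (derived state '1') is shared by Taxon 1 and Taxon 9 — a synapomorphy uniting that clade.
caudal autotomy (derived state '1') is shared by Taxon 1, Taxon 4, and Taxon 9 — a synapomorphy uniting that clade.
Most parsimonious ingroup topology: ((Taxon 4,(Taxon 9,Taxon 1)),Taxon 8).
Taxon 8 is sister to the clade containing all other ingroup taxa, so it is the earliest-diverging (most basal) ingroup lineage.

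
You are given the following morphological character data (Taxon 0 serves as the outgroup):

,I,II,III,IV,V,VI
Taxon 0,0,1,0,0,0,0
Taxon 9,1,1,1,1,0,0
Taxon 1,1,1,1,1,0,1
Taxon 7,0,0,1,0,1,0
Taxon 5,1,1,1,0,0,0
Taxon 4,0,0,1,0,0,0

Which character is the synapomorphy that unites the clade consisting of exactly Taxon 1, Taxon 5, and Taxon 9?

Character polarity is set by the outgroup: the derived state is whichever differs from the outgroup's state, so for II the derived state is '0', and for the remaining characters it is '1'.
I: derived state '1' in Taxon 1, Taxon 5, and Taxon 9 only — synapomorphy for {Taxon 1, Taxon 5, Taxon 9}.
Only Taxon 4 and Taxon 7 show the derived state '0' for II, supporting them as a clade.
All ingroup taxa share the derived state '1' for III; it defines the ingroup but does not resolve relationships within it.
IV: derived state '1' in Taxon 1 and Taxon 9 only — synapomorphy for {Taxon 1, Taxon 9}.
V (derived state '1') is unique to Taxon 7 (autapomorphy; uninformative for grouping).
VI: derived state '1' in Taxon 1 only — an autapomorphy, so it tells us nothing about relationships among taxa.
Most parsimonious ingroup topology: (((Taxon 9,Taxon 1),Taxon 5),(Taxon 7,Taxon 4)).
The clade {Taxon 1, Taxon 5, Taxon 9} is supported by I: its derived state '1' occurs in exactly those taxa and in no other taxon (including the outgroup).

I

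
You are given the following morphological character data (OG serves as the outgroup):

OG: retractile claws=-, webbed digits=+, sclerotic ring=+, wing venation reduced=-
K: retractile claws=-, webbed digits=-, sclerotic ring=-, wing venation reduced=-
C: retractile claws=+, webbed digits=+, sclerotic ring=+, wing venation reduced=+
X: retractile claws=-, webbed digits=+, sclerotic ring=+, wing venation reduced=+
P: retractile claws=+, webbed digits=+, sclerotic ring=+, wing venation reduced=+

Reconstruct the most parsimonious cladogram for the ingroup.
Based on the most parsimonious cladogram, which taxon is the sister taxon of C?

P

Character polarity is set by the outgroup: the derived state is whichever differs from the outgroup's state, so for webbed digits, sclerotic ring the derived state is '-', and for the remaining characters it is '+'.
Only C and P show the derived state '+' for retractile claws, supporting them as a clade.
webbed digits: derived state '-' in K only — an autapomorphy, so it tells us nothing about relationships among taxa.
sclerotic ring (derived state '-') is unique to K (autapomorphy; uninformative for grouping).
Only C, P, and X show the derived state '+' for wing venation reduced, supporting them as a clade.
Most parsimonious ingroup topology: (K,((C,P),X)).
C and P form a cherry on this tree, so they are sister taxa.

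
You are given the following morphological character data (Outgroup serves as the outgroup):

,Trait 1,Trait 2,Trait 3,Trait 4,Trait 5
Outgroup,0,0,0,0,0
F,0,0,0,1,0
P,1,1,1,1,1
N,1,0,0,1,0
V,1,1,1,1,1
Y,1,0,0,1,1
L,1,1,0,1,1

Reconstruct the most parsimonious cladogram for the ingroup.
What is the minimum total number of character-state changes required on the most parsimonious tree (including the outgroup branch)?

The outgroup has state '0' for every character, so '1' is the derived state throughout.
Only L, N, P, V, and Y show the derived state '1' for Trait 1, supporting them as a clade.
Only L, P, and V show the derived state '1' for Trait 2, supporting them as a clade.
Only P and V show the derived state '1' for Trait 3, supporting them as a clade.
Trait 4 (derived state '1') is shared by all ingroup taxa — unites the whole ingroup.
Trait 5 (derived state '1') is shared by L, P, V, and Y — a synapomorphy uniting that clade.
Most parsimonious ingroup topology: (F,((((P,V),L),Y),N)).
Changes per character on this tree: Trait 1: 1; Trait 2: 1; Trait 3: 1; Trait 4: 1; Trait 5: 1.
Total = 5.

5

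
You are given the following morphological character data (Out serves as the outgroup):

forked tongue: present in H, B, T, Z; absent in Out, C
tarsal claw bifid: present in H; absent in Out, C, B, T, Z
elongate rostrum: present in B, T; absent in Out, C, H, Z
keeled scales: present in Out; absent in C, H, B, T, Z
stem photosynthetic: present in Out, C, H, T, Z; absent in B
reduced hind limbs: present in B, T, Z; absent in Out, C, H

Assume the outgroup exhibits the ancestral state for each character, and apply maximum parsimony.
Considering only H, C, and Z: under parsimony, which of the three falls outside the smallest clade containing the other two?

Character polarity is set by the outgroup: the derived state is whichever differs from the outgroup's state, so for keeled scales, stem photosynthetic the derived state is 'absent', and for the remaining characters it is 'present'.
forked tongue (derived state 'present') is shared by B, H, T, and Z — a synapomorphy uniting that clade.
tarsal claw bifid: derived state 'present' in H only — an autapomorphy, so it tells us nothing about relationships among taxa.
elongate rostrum: derived state 'present' in B and T only — synapomorphy for {B, T}.
keeled scales (derived state 'absent') is shared by all ingroup taxa — unites the whole ingroup.
stem photosynthetic (derived state 'absent') is unique to B (autapomorphy; uninformative for grouping).
reduced hind limbs (derived state 'present') is shared by B, T, and Z — a synapomorphy uniting that clade.
Most parsimonious ingroup topology: (C,(H,((B,T),Z))).
Z and H share a more recent common ancestor with each other than either does with C, so C is the least closely related of the three.

C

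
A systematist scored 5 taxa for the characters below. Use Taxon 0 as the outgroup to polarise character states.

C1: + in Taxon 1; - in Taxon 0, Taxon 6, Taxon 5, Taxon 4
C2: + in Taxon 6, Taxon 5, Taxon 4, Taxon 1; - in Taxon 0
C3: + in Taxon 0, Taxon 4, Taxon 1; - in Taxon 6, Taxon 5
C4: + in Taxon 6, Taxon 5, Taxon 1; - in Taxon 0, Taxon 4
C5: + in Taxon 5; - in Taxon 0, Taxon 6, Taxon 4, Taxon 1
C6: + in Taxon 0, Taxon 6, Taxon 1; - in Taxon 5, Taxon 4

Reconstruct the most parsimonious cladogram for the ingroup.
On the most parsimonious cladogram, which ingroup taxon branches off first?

Taxon 4

Character polarity is set by the outgroup: the derived state is whichever differs from the outgroup's state, so for C3, C6 the derived state is '-', and for the remaining characters it is '+'.
C1: derived state '+' in Taxon 1 only — an autapomorphy, so it tells us nothing about relationships among taxa.
C2 (derived state '+') is shared by all ingroup taxa — unites the whole ingroup.
Only Taxon 5 and Taxon 6 show the derived state '-' for C3, supporting them as a clade.
C4: derived state '+' in Taxon 1, Taxon 5, and Taxon 6 only — synapomorphy for {Taxon 1, Taxon 5, Taxon 6}.
C5 (derived state '+') is unique to Taxon 5 (autapomorphy; uninformative for grouping).
C6 (state '-') occurs in Taxon 4 and Taxon 5 but conflicts with the nesting implied by the other characters — most parsimoniously interpreted as homoplasy.
Most parsimonious ingroup topology: (((Taxon 6,Taxon 5),Taxon 1),Taxon 4).
Taxon 4 is sister to the clade containing all other ingroup taxa, so it is the earliest-diverging (most basal) ingroup lineage.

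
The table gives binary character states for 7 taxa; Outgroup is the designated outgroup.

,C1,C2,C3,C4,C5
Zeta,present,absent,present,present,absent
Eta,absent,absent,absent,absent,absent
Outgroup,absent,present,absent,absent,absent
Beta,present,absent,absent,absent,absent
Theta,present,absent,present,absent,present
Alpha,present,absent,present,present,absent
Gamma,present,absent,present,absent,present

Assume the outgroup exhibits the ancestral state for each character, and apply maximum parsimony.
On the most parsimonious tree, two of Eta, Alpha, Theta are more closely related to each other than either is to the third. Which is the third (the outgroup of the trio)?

Eta

Character polarity is set by the outgroup: the derived state is whichever differs from the outgroup's state, so for C2 the derived state is 'absent', and for the remaining characters it is 'present'.
C1: derived state 'present' in Alpha, Beta, Gamma, Theta, and Zeta only — synapomorphy for {Alpha, Beta, Gamma, Theta, Zeta}.
All ingroup taxa share the derived state 'absent' for C2; it defines the ingroup but does not resolve relationships within it.
Only Alpha, Gamma, Theta, and Zeta show the derived state 'present' for C3, supporting them as a clade.
C4 (derived state 'present') is shared by Alpha and Zeta — a synapomorphy uniting that clade.
C5: derived state 'present' in Gamma and Theta only — synapomorphy for {Gamma, Theta}.
Most parsimonious ingroup topology: ((Beta,((Alpha,Zeta),(Theta,Gamma))),Eta).
Alpha and Theta share a more recent common ancestor with each other than either does with Eta, so Eta is the least closely related of the three.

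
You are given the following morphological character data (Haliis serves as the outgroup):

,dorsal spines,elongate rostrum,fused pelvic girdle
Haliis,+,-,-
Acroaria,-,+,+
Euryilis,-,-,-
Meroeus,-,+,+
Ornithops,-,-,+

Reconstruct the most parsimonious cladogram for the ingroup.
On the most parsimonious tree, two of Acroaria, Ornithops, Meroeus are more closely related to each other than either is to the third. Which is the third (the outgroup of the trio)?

Character polarity is set by the outgroup: the derived state is whichever differs from the outgroup's state, so for dorsal spines the derived state is '-', and for the remaining characters it is '+'.
All ingroup taxa share the derived state '-' for dorsal spines; it defines the ingroup but does not resolve relationships within it.
elongate rostrum (derived state '+') is shared by Acroaria and Meroeus — a synapomorphy uniting that clade.
fused pelvic girdle (derived state '+') is shared by Acroaria, Meroeus, and Ornithops — a synapomorphy uniting that clade.
Most parsimonious ingroup topology: (((Acroaria,Meroeus),Ornithops),Euryilis).
Acroaria and Meroeus share a more recent common ancestor with each other than either does with Ornithops, so Ornithops is the least closely related of the three.

Ornithops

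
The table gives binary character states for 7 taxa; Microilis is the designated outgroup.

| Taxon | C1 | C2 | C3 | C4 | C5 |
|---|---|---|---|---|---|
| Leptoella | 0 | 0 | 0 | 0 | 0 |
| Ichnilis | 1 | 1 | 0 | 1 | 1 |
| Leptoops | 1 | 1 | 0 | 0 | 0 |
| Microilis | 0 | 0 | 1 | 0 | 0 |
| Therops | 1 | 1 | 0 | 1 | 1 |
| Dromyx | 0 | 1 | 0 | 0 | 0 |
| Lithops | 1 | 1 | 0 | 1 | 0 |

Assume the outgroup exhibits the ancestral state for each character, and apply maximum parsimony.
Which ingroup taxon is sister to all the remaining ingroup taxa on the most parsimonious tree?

Character polarity is set by the outgroup: the derived state is whichever differs from the outgroup's state, so for C3 the derived state is '0', and for the remaining characters it is '1'.
Only Ichnilis, Leptoops, Lithops, and Therops show the derived state '1' for C1, supporting them as a clade.
C2 (derived state '1') is shared by Dromyx, Ichnilis, Leptoops, Lithops, and Therops — a synapomorphy uniting that clade.
All ingroup taxa share the derived state '0' for C3; it defines the ingroup but does not resolve relationships within it.
C4: derived state '1' in Ichnilis, Lithops, and Therops only — synapomorphy for {Ichnilis, Lithops, Therops}.
C5 (derived state '1') is shared by Ichnilis and Therops — a synapomorphy uniting that clade.
Most parsimonious ingroup topology: (((((Therops,Ichnilis),Lithops),Leptoops),Dromyx),Leptoella).
Leptoella is sister to the clade containing all other ingroup taxa, so it is the earliest-diverging (most basal) ingroup lineage.

Leptoella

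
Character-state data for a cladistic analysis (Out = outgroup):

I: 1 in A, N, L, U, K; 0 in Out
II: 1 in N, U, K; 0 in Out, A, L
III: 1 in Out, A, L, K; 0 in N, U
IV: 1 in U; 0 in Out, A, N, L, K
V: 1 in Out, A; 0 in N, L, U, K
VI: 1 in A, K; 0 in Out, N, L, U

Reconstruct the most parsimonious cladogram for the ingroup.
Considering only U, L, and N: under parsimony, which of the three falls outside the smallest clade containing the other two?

L

Character polarity is set by the outgroup: the derived state is whichever differs from the outgroup's state, so for III, V the derived state is '0', and for the remaining characters it is '1'.
All ingroup taxa share the derived state '1' for I; it defines the ingroup but does not resolve relationships within it.
II: derived state '1' in K, N, and U only — synapomorphy for {K, N, U}.
III: derived state '0' in N and U only — synapomorphy for {N, U}.
IV: derived state '1' in U only — an autapomorphy, so it tells us nothing about relationships among taxa.
V (derived state '0') is shared by K, L, N, and U — a synapomorphy uniting that clade.
VI (state '1') occurs in A and K but conflicts with the nesting implied by the other characters — most parsimoniously interpreted as homoplasy.
Most parsimonious ingroup topology: (A,(((N,U),K),L)).
U and N share a more recent common ancestor with each other than either does with L, so L is the least closely related of the three.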